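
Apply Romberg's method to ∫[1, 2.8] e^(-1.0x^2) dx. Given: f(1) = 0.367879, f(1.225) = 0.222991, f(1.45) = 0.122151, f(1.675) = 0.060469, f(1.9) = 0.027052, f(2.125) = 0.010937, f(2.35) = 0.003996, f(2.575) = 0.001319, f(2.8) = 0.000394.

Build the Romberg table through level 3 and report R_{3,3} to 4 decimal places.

R_{0,0} (trapezoid, 1 panel, h=1.8000): 0.331446
R_{1,0} (trapezoid, 2 panels, h=0.9000): 0.190070
R_{2,0} (trapezoid, 4 panels, h=0.4500): 0.151801
R_{3,0} (trapezoid, 8 panels, h=0.2250): 0.142437
R_{1,1} = 0.190070 + (0.190070 − 0.331446)/3 = 0.142945
R_{2,1} = 0.151801 + (0.151801 − 0.190070)/3 = 0.139045
R_{3,1} = 0.142437 + (0.142437 − 0.151801)/3 = 0.139316
R_{2,2} = 0.139045 + (0.139045 − 0.142945)/15 = 0.138785
R_{3,2} = 0.139316 + (0.139316 − 0.139045)/15 = 0.139334
R_{3,3} = 0.139334 + (0.139334 − 0.138785)/63 = 0.139343

0.1393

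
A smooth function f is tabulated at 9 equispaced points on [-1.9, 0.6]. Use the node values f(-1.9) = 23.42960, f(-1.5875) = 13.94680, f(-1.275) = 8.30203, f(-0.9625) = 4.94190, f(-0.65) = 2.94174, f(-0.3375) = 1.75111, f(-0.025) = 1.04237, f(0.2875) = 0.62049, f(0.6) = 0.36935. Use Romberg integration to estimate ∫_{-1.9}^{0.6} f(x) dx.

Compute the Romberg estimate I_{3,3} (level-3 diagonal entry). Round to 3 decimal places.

I_{0,0} (trapezoid, 1 panel, h=2.5000): 29.74869
I_{1,0} (trapezoid, 2 panels, h=1.2500): 18.55152
I_{2,0} (trapezoid, 4 panels, h=0.6250): 15.11601
I_{3,0} (trapezoid, 8 panels, h=0.3125): 14.20185
I_{1,1} = 18.55152 + (18.55152 − 29.74869)/3 = 14.81913
I_{2,1} = 15.11601 + (15.11601 − 18.55152)/3 = 13.97084
I_{3,1} = 14.20185 + (14.20185 − 15.11601)/3 = 13.89713
I_{2,2} = 13.97084 + (13.97084 − 14.81913)/15 = 13.91429
I_{3,2} = 13.89713 + (13.89713 − 13.97084)/15 = 13.89222
I_{3,3} = 13.89222 + (13.89222 − 13.91429)/63 = 13.89187

13.892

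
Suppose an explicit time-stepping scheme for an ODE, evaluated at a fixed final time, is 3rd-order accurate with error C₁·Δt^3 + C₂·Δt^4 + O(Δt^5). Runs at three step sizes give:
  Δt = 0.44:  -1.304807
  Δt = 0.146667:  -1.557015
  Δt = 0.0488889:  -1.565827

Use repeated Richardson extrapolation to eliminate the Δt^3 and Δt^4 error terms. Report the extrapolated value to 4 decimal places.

First eliminate the Δt^3 term (factor 3^3 = 27):
  B₁ = (27·(-1.557015) − (-1.304807))/26 = -1.566715
  B₂ = (27·(-1.565827) − (-1.557015))/26 = -1.566166
Then eliminate the Δt^4 term (factor 3^4 = 81):
  (81·(-1.566166) − (-1.566715))/80 = -1.566159

-1.5662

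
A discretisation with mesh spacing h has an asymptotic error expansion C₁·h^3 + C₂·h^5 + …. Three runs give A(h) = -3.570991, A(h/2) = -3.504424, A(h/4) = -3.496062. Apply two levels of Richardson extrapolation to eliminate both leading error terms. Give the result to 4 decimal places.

-3.4949

First eliminate the h^3 term (factor 2^3 = 8):
  B₁ = (8·(-3.504424) − (-3.570991))/7 = -3.494914
  B₂ = (8·(-3.496062) − (-3.504424))/7 = -3.494867
Then eliminate the h^5 term (factor 2^5 = 32):
  (32·(-3.494867) − (-3.494914))/31 = -3.494865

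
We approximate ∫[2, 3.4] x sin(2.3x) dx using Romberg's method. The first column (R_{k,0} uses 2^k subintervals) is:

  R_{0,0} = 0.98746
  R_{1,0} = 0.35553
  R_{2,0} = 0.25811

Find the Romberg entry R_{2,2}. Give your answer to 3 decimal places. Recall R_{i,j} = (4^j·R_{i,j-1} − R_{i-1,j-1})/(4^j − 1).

R_{1,1} = (4·0.35553 − 0.98746) / 3 = 0.14489
R_{2,1} = 0.25811 + (0.25811 − 0.35553)/3 = 0.22564
R_{2,2} = 0.22564 + (0.22564 − 0.14489)/15 = 0.23102

0.231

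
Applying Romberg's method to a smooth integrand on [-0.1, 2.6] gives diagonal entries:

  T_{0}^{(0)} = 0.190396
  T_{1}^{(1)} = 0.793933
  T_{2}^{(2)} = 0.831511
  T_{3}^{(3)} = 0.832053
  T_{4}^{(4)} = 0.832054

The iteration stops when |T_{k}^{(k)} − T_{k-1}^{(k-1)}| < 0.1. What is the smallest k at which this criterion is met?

k = 2

|T_{1}^{(1)} − T_{0}^{(0)}| = 0.603537 ≥ 0.1
|T_{2}^{(2)} − T_{1}^{(1)}| = 0.037578 < 0.1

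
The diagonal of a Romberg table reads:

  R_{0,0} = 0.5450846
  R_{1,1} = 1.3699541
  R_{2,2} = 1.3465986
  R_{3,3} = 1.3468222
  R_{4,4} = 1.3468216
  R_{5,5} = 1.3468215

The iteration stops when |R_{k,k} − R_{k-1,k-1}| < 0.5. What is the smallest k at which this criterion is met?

|R_{1,1} − R_{0,0}| = 0.8248695 ≥ 0.5
|R_{2,2} − R_{1,1}| = 0.0233555 < 0.5

k = 2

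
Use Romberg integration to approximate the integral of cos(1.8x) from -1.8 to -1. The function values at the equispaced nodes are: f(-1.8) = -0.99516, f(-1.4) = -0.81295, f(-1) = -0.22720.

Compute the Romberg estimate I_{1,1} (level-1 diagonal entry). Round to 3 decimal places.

-0.597

I_{0,0} (trapezoid, 1 panel, h=0.8000): -0.48894
I_{1,0} (trapezoid, 2 panels, h=0.4000): -0.56965
I_{1,1} = -0.56965 + (-0.56965 − (-0.48894))/3 = -0.59655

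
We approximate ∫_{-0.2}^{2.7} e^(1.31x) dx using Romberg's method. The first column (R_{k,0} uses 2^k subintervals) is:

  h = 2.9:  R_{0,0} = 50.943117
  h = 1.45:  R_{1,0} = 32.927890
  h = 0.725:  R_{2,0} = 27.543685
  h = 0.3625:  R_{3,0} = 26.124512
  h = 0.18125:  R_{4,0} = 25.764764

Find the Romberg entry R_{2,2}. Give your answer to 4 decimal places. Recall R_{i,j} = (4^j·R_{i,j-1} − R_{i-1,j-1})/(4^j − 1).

25.6707

Richardson extrapolation on the trapezoidal column (denominator 4−1=3):
R_{1,1} = (4·32.927890 − 50.943117) / 3 = 26.922814
R_{2,1} = 27.543685 + (27.543685 − 32.927890)/3 = 25.748950
R_{2,2} = 25.748950 + (25.748950 − 26.922814)/15 = 25.670692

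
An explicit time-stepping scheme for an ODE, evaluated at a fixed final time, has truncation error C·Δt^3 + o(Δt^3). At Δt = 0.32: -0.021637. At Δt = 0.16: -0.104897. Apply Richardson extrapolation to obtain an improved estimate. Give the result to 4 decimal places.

Extrapolated value = (8·A(Δt/2) − A(Δt)) / (8 − 1)
= (8·(-0.104897) − (-0.021637)) / 7
= -0.817539 / 7 = -0.116791

-0.1168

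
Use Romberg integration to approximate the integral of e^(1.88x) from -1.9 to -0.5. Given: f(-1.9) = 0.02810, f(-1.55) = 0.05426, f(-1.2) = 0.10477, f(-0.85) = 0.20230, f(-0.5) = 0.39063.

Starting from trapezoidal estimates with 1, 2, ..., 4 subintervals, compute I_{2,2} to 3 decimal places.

I_{0,0} (trapezoid, 1 panel, h=1.4000): 0.29311
I_{1,0} (trapezoid, 2 panels, h=0.7000): 0.21989
I_{2,0} (trapezoid, 4 panels, h=0.3500): 0.19974
I_{1,1} = 0.21989 + (0.21989 − 0.29311)/3 = 0.19548
I_{2,1} = 0.19974 + (0.19974 − 0.21989)/3 = 0.19302
I_{2,2} = 0.19302 + (0.19302 − 0.19548)/15 = 0.19286

0.193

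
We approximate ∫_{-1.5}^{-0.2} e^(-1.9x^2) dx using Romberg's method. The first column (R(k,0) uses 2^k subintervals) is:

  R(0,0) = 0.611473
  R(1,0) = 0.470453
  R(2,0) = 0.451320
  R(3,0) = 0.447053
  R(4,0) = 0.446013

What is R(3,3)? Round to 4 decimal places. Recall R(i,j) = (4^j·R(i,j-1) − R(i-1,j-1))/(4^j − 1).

Richardson extrapolation on the trapezoidal column (denominator 4−1=3):
R(1,1) = (4·0.470453 − 0.611473) / 3 = 0.423446
R(2,1) = 0.451320 + (0.451320 − 0.470453)/3 = 0.444942
R(3,1) = (4·0.447053 − 0.451320) / 3 = 0.445631
R(2,2) = 0.444942 + (0.444942 − 0.423446)/15 = 0.446375
R(3,2) = 0.445631 + (0.445631 − 0.444942)/15 = 0.445677
R(3,3) = 0.445677 + (0.445677 − 0.446375)/63 = 0.445666

0.4457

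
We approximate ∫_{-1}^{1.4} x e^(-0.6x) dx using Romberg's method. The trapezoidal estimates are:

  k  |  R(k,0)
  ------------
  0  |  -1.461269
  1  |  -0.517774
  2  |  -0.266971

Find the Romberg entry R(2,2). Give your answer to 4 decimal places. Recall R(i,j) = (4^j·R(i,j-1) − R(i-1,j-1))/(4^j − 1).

R(1,1) = (4·(-0.517774) − (-1.461269)) / 3 = -0.203276
R(2,1) = -0.266971 + (-0.266971 − (-0.517774))/3 = -0.183370
R(2,2) = -0.183370 + (-0.183370 − (-0.203276))/15 = -0.182043
(Column j=1 coincides with Simpson's rule on the same nodes.)

-0.1820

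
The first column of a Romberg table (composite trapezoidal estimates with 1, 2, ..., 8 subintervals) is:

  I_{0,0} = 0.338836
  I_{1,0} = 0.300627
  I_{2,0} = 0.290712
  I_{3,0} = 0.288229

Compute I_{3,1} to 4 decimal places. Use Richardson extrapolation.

I_{3,1} = 0.288229 + (0.288229 − 0.290712)/3 = 0.287401

0.2874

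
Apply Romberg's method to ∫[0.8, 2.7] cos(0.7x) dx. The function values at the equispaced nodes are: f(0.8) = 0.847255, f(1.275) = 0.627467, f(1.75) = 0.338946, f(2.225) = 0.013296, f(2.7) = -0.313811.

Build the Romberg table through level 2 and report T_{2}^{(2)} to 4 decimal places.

0.5976

T_{0}^{(0)} (trapezoid, 1 panel, h=1.9000): 0.506772
T_{1}^{(0)} (trapezoid, 2 panels, h=0.9500): 0.575385
T_{2}^{(0)} (trapezoid, 4 panels, h=0.4750): 0.592055
T_{1}^{(1)} = 0.575385 + (0.575385 − 0.506772)/3 = 0.598256
T_{2}^{(1)} = 0.592055 + (0.592055 − 0.575385)/3 = 0.597612
T_{2}^{(2)} = 0.597612 + (0.597612 − 0.598256)/15 = 0.597569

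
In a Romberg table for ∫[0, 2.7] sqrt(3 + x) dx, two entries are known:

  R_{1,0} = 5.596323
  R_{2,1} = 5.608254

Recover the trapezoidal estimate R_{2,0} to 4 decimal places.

5.6053

From R_{2,1} = (4·R_{2,0} − R_{1,0})/3, solve for R_{2,0}:
4·R_{2,0} = 3·5.608254 + 5.596323 = 22.421085
R_{2,0} = 5.605271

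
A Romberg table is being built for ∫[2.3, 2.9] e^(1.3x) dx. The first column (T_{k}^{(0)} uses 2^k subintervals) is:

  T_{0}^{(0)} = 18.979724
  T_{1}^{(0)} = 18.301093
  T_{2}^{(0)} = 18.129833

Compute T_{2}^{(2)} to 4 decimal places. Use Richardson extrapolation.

T_{1}^{(1)} = (4·18.301093 − 18.979724) / 3 = 18.074883
T_{2}^{(1)} = (4·18.129833 − 18.301093) / 3 = 18.072746
T_{2}^{(2)} = 18.072746 + (18.072746 − 18.074883)/15 = 18.072604

18.0726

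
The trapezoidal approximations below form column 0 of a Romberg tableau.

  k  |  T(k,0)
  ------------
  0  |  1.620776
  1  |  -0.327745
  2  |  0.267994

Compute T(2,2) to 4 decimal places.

Richardson extrapolation on the trapezoidal column (denominator 4−1=3):
T(1,1) = -0.327745 + (-0.327745 − 1.620776)/3 = -0.977252
T(2,1) = (4·0.267994 − (-0.327745)) / 3 = 0.466574
T(2,2) = 0.466574 + (0.466574 − (-0.977252))/15 = 0.562829
(Column j=1 coincides with Simpson's rule on the same nodes.)

0.5628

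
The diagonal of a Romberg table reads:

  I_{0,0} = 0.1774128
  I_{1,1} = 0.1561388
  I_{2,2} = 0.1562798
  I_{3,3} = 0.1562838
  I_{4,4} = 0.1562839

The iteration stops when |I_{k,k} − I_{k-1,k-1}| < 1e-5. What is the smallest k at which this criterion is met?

k = 3

|I_{1,1} − I_{0,0}| = 0.0212740 ≥ 1e-5
|I_{2,2} − I_{1,1}| = 0.0001410 ≥ 1e-5
|I_{3,3} − I_{2,2}| = 0.0000040 < 1e-5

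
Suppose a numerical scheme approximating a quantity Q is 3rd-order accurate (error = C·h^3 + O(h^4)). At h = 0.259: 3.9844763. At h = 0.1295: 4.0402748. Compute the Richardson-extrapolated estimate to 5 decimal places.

The leading error scales as h^3; refining by a factor of 2 reduces it by 2^3 = 8.
Extrapolated value = (8·A(h/2) − A(h)) / (8 − 1)
= (8·4.0402748 − 3.9844763) / 7
= 28.3377221 / 7 = 4.0482460

4.04825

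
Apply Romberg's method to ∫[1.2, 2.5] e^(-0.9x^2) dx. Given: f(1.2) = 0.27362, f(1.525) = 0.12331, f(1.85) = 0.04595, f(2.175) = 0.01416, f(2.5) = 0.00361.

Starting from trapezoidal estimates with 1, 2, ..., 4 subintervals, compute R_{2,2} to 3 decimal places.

R_{0,0} (trapezoid, 1 panel, h=1.3000): 0.18020
R_{1,0} (trapezoid, 2 panels, h=0.6500): 0.11997
R_{2,0} (trapezoid, 4 panels, h=0.3250): 0.10466
R_{1,1} = 0.11997 + (0.11997 − 0.18020)/3 = 0.09989
R_{2,1} = 0.10466 + (0.10466 − 0.11997)/3 = 0.09956
R_{2,2} = 0.09956 + (0.09956 − 0.09989)/15 = 0.09954

0.100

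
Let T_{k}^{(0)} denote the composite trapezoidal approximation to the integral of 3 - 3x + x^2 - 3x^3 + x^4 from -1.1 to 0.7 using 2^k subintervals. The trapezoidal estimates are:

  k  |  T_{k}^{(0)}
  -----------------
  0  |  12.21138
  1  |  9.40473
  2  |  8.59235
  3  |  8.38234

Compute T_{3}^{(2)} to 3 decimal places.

8.312

T_{2}^{(1)} = (4·8.59235 − 9.40473) / 3 = 8.32156
T_{3}^{(1)} = (4·8.38234 − 8.59235) / 3 = 8.31234
T_{3}^{(2)} = 8.31234 + (8.31234 − 8.32156)/15 = 8.31173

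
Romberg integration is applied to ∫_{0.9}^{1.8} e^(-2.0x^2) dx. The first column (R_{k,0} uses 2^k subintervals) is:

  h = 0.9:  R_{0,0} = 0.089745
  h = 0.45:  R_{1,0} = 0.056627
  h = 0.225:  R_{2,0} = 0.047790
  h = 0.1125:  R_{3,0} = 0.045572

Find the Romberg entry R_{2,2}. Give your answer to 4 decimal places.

0.0448

Richardson extrapolation on the trapezoidal column (denominator 4−1=3):
R_{1,1} = 0.056627 + (0.056627 − 0.089745)/3 = 0.045588
R_{2,1} = 0.047790 + (0.047790 − 0.056627)/3 = 0.044844
R_{2,2} = 0.044844 + (0.044844 − 0.045588)/15 = 0.044794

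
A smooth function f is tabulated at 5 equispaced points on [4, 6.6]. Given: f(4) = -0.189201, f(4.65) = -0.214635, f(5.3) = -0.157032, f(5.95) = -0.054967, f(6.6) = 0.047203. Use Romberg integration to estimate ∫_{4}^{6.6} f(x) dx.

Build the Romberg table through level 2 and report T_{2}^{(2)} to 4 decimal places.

T_{0}^{(0)} (trapezoid, 1 panel, h=2.6000): -0.184597
T_{1}^{(0)} (trapezoid, 2 panels, h=1.3000): -0.296440
T_{2}^{(0)} (trapezoid, 4 panels, h=0.6500): -0.323461
T_{1}^{(1)} = -0.296440 + (-0.296440 − (-0.184597))/3 = -0.333721
T_{2}^{(1)} = -0.323461 + (-0.323461 − (-0.296440))/3 = -0.332468
T_{2}^{(2)} = -0.332468 + (-0.332468 − (-0.333721))/15 = -0.332384

-0.3324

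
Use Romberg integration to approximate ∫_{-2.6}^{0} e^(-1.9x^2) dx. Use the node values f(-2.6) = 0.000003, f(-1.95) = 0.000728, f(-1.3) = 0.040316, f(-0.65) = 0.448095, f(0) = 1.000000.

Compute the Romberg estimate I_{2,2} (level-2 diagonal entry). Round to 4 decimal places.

0.6311

I_{0,0} (trapezoid, 1 panel, h=2.6000): 1.300004
I_{1,0} (trapezoid, 2 panels, h=1.3000): 0.702413
I_{2,0} (trapezoid, 4 panels, h=0.6500): 0.642941
I_{1,1} = 0.702413 + (0.702413 − 1.300004)/3 = 0.503216
I_{2,1} = 0.642941 + (0.642941 − 0.702413)/3 = 0.623117
I_{2,2} = 0.623117 + (0.623117 − 0.503216)/15 = 0.631110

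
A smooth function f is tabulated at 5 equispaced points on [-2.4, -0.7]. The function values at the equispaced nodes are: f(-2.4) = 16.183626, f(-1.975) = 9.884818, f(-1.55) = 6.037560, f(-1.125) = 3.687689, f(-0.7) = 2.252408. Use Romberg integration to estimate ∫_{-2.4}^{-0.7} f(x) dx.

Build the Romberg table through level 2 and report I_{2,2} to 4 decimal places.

12.0100

I_{0,0} (trapezoid, 1 panel, h=1.7000): 15.670629
I_{1,0} (trapezoid, 2 panels, h=0.8500): 12.967240
I_{2,0} (trapezoid, 4 panels, h=0.4250): 12.251936
I_{1,1} = 12.967240 + (12.967240 − 15.670629)/3 = 12.066110
I_{2,1} = 12.251936 + (12.251936 − 12.967240)/3 = 12.013501
I_{2,2} = 12.013501 + (12.013501 − 12.066110)/15 = 12.009994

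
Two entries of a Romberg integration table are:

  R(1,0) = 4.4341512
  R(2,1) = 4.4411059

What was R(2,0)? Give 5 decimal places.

From R(2,1) = (4·R(2,0) − R(1,0))/3, solve for R(2,0):
4·R(2,0) = 3·4.4411059 + 4.4341512 = 17.7574689
R(2,0) = 4.4393672

4.43937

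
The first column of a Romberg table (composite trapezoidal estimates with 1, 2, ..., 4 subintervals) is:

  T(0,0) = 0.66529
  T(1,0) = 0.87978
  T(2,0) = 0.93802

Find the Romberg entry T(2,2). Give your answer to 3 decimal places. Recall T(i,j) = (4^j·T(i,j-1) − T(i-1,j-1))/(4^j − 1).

T(1,1) = 0.87978 + (0.87978 − 0.66529)/3 = 0.95128
T(2,1) = (4·0.93802 − 0.87978) / 3 = 0.95743
T(2,2) = (16·0.95743 − 0.95128) / 15 = 0.95784

0.958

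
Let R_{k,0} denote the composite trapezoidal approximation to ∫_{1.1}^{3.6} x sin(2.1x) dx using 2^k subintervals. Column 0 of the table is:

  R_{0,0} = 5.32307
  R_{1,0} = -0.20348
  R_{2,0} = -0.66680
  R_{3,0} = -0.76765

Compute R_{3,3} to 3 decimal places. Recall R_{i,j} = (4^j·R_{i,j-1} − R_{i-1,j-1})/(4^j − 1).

-0.801

Richardson extrapolation on the trapezoidal column (denominator 4−1=3):
R_{1,1} = (4·(-0.20348) − 5.32307) / 3 = -2.04566
R_{2,1} = -0.66680 + (-0.66680 − (-0.20348))/3 = -0.82124
R_{3,1} = -0.76765 + (-0.76765 − (-0.66680))/3 = -0.80127
R_{2,2} = -0.82124 + (-0.82124 − (-2.04566))/15 = -0.73961
R_{3,2} = -0.80127 + (-0.80127 − (-0.82124))/15 = -0.79994
R_{3,3} = (64·(-0.79994) − (-0.73961)) / 63 = -0.80090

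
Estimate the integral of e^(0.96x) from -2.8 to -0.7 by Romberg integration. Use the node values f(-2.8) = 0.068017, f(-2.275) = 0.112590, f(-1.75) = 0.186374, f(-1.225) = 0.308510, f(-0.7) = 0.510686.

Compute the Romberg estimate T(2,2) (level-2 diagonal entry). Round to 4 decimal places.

T(0,0) (trapezoid, 1 panel, h=2.1000): 0.607638
T(1,0) (trapezoid, 2 panels, h=1.0500): 0.499512
T(2,0) (trapezoid, 4 panels, h=0.5250): 0.470833
T(1,1) = 0.499512 + (0.499512 − 0.607638)/3 = 0.463470
T(2,1) = 0.470833 + (0.470833 − 0.499512)/3 = 0.461273
T(2,2) = 0.461273 + (0.461273 − 0.463470)/15 = 0.461127

0.4611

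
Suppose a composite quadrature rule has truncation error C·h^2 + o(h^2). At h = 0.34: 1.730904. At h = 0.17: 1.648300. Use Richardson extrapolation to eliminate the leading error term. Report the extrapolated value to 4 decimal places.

The leading error scales as h^2; refining by a factor of 2 reduces it by 2^2 = 4.
Extrapolated value = (4·A(h/2) − A(h)) / (4 − 1)
= (4·1.648300 − 1.730904) / 3
= 4.862296 / 3 = 1.620765

1.6208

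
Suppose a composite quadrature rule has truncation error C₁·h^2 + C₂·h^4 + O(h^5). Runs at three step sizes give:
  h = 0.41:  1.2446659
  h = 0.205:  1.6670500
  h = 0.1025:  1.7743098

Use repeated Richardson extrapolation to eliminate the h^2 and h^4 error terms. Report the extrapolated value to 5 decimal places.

1.81021

First eliminate the h^2 term (factor 2^2 = 4):
  B₁ = (4·1.6670500 − 1.2446659)/3 = 1.8078447
  B₂ = (4·1.7743098 − 1.6670500)/3 = 1.8100631
Then eliminate the h^4 term (factor 2^4 = 16):
  (16·1.8100631 − 1.8078447)/15 = 1.8102110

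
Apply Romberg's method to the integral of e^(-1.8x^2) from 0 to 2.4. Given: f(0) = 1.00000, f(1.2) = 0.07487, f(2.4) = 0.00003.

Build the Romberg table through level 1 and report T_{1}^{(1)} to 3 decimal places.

0.520

T_{0}^{(0)} (trapezoid, 1 panel, h=2.4000): 1.20004
T_{1}^{(0)} (trapezoid, 2 panels, h=1.2000): 0.68986
T_{1}^{(1)} = 0.68986 + (0.68986 − 1.20004)/3 = 0.51980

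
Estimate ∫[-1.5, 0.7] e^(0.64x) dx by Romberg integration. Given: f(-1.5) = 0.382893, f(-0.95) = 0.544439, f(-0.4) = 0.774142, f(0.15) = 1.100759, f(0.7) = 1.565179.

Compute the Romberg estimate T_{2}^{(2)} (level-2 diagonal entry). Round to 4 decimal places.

1.8473

T_{0}^{(0)} (trapezoid, 1 panel, h=2.2000): 2.142879
T_{1}^{(0)} (trapezoid, 2 panels, h=1.1000): 1.922996
T_{2}^{(0)} (trapezoid, 4 panels, h=0.5500): 1.866357
T_{1}^{(1)} = 1.922996 + (1.922996 − 2.142879)/3 = 1.849702
T_{2}^{(1)} = 1.866357 + (1.866357 − 1.922996)/3 = 1.847477
T_{2}^{(2)} = 1.847477 + (1.847477 − 1.849702)/15 = 1.847329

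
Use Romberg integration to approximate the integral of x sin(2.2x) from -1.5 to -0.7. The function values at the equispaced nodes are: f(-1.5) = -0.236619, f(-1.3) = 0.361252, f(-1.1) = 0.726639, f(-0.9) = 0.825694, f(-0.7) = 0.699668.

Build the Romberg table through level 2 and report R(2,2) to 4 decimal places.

R(0,0) (trapezoid, 1 panel, h=0.8000): 0.185220
R(1,0) (trapezoid, 2 panels, h=0.4000): 0.383265
R(2,0) (trapezoid, 4 panels, h=0.2000): 0.429022
R(1,1) = 0.383265 + (0.383265 − 0.185220)/3 = 0.449280
R(2,1) = 0.429022 + (0.429022 − 0.383265)/3 = 0.444274
R(2,2) = 0.444274 + (0.444274 − 0.449280)/15 = 0.443940

0.4439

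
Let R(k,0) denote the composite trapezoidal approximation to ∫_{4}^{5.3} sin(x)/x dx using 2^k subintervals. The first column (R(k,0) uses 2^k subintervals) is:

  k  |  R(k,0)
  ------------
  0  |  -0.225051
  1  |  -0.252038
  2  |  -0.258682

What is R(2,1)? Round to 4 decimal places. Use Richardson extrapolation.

Richardson extrapolation on the trapezoidal column (denominator 4−1=3):
R(2,1) = (4·(-0.258682) − (-0.252038)) / 3 = -0.260897

-0.2609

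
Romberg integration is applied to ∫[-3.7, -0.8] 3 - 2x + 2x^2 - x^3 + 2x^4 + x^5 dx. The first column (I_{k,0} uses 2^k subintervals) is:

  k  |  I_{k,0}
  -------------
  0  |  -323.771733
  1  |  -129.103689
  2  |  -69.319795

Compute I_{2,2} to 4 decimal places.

-48.4037

I_{1,1} = -129.103689 + (-129.103689 − (-323.771733))/3 = -64.214341
I_{2,1} = (4·(-69.319795) − (-129.103689)) / 3 = -49.391830
I_{2,2} = (16·(-49.391830) − (-64.214341)) / 15 = -48.403663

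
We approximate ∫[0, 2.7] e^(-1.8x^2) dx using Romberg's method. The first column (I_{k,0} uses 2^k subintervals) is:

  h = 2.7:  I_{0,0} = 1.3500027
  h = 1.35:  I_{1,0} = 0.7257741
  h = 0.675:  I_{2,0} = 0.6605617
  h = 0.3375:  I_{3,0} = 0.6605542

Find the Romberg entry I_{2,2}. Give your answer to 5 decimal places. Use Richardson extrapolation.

0.64690

I_{1,1} = 0.7257741 + (0.7257741 − 1.3500027)/3 = 0.5176979
I_{2,1} = 0.6605617 + (0.6605617 − 0.7257741)/3 = 0.6388242
I_{2,2} = 0.6388242 + (0.6388242 − 0.5176979)/15 = 0.6468993
(Column j=1 coincides with Simpson's rule on the same nodes.)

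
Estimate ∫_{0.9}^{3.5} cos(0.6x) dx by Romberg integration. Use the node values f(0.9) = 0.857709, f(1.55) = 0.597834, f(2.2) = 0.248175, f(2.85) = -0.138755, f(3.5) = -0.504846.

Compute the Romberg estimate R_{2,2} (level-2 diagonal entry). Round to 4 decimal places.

0.5818

R_{0,0} (trapezoid, 1 panel, h=2.6000): 0.458722
R_{1,0} (trapezoid, 2 panels, h=1.3000): 0.551988
R_{2,0} (trapezoid, 4 panels, h=0.6500): 0.574396
R_{1,1} = 0.551988 + (0.551988 − 0.458722)/3 = 0.583077
R_{2,1} = 0.574396 + (0.574396 − 0.551988)/3 = 0.581865
R_{2,2} = 0.581865 + (0.581865 − 0.583077)/15 = 0.581784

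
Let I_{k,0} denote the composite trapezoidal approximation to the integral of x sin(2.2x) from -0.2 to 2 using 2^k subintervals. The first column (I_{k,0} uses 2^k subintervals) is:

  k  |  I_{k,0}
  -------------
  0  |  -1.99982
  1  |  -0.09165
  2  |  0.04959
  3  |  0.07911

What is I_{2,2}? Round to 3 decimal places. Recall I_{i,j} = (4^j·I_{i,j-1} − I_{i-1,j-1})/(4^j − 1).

0.067

I_{1,1} = -0.09165 + (-0.09165 − (-1.99982))/3 = 0.54441
I_{2,1} = 0.04959 + (0.04959 − (-0.09165))/3 = 0.09667
I_{2,2} = 0.09667 + (0.09667 − 0.54441)/15 = 0.06682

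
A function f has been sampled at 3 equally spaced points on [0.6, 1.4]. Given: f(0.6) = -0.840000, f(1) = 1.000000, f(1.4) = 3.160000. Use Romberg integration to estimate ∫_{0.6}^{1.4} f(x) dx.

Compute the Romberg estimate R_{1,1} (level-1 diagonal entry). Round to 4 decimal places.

R_{0,0} (trapezoid, 1 panel, h=0.8000): 0.928000
R_{1,0} (trapezoid, 2 panels, h=0.4000): 0.864000
R_{1,1} = 0.864000 + (0.864000 − 0.928000)/3 = 0.842667

0.8427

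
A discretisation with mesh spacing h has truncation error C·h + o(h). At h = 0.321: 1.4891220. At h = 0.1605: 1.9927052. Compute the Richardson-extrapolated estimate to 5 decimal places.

2.49629

The leading error scales as h; refining by a factor of 2 reduces it by 2^1 = 2.
Extrapolated value = (2·A(h/2) − A(h)) / (2 − 1)
= (2·1.9927052 − 1.4891220) / 1
= 2.4962884 / 1 = 2.4962884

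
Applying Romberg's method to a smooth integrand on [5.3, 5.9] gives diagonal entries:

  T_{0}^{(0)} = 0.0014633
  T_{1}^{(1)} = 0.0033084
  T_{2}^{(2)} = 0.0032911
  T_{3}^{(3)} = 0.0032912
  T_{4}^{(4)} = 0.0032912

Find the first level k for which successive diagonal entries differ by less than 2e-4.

|T_{1}^{(1)} − T_{0}^{(0)}| = 0.0018451 ≥ 2e-4
|T_{2}^{(2)} − T_{1}^{(1)}| = 0.0000173 < 2e-4

k = 2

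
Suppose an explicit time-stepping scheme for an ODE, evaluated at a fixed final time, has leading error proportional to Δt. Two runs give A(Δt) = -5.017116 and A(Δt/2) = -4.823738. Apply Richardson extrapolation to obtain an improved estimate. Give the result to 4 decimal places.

Extrapolated value = (2·A(Δt/2) − A(Δt)) / (2 − 1)
= (2·(-4.823738) − (-5.017116)) / 1
= -4.630360 / 1 = -4.630360

-4.6304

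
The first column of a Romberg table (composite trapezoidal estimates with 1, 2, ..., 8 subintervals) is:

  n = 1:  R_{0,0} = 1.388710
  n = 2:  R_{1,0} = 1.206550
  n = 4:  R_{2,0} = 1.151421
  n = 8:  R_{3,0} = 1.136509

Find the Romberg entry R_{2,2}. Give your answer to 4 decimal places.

R_{1,1} = 1.206550 + (1.206550 − 1.388710)/3 = 1.145830
R_{2,1} = 1.151421 + (1.151421 − 1.206550)/3 = 1.133045
R_{2,2} = 1.133045 + (1.133045 − 1.145830)/15 = 1.132193

1.1322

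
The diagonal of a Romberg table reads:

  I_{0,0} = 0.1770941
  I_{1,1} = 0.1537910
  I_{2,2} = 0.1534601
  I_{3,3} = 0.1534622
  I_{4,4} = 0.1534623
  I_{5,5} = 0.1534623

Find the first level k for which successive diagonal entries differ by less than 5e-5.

k = 3

|I_{1,1} − I_{0,0}| = 0.0233031 ≥ 5e-5
|I_{2,2} − I_{1,1}| = 0.0003309 ≥ 5e-5
|I_{3,3} − I_{2,2}| = 0.0000021 < 5e-5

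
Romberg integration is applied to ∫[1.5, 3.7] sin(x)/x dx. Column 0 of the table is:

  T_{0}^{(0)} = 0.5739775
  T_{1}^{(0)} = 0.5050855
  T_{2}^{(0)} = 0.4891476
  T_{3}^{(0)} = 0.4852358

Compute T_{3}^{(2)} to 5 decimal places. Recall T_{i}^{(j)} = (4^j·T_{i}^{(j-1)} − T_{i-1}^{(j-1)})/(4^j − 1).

0.48394

T_{2}^{(1)} = 0.4891476 + (0.4891476 − 0.5050855)/3 = 0.4838350
T_{3}^{(1)} = 0.4852358 + (0.4852358 − 0.4891476)/3 = 0.4839319
T_{3}^{(2)} = 0.4839319 + (0.4839319 − 0.4838350)/15 = 0.4839384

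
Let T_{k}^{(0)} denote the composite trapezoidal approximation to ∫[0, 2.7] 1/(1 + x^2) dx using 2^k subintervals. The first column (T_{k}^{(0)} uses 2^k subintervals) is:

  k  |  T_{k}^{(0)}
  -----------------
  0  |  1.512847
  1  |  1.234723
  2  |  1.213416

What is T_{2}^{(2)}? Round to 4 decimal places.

1.2106

T_{1}^{(1)} = 1.234723 + (1.234723 − 1.512847)/3 = 1.142015
T_{2}^{(1)} = (4·1.213416 − 1.234723) / 3 = 1.206314
T_{2}^{(2)} = (16·1.206314 − 1.142015) / 15 = 1.210601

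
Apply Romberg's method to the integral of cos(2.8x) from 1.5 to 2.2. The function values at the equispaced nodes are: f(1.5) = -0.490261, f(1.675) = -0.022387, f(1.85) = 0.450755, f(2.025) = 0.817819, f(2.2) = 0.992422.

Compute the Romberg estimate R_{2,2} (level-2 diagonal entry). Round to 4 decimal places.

0.2674

R_{0,0} (trapezoid, 1 panel, h=0.7000): 0.175756
R_{1,0} (trapezoid, 2 panels, h=0.3500): 0.245642
R_{2,0} (trapezoid, 4 panels, h=0.1750): 0.262022
R_{1,1} = 0.245642 + (0.245642 − 0.175756)/3 = 0.268937
R_{2,1} = 0.262022 + (0.262022 − 0.245642)/3 = 0.267482
R_{2,2} = 0.267482 + (0.267482 − 0.268937)/15 = 0.267385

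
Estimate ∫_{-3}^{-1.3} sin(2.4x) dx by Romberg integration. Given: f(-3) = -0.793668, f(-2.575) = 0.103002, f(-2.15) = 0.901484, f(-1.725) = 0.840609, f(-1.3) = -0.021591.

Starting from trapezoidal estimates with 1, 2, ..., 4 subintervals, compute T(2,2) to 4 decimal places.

0.6669

T(0,0) (trapezoid, 1 panel, h=1.7000): -0.692970
T(1,0) (trapezoid, 2 panels, h=0.8500): 0.419776
T(2,0) (trapezoid, 4 panels, h=0.4250): 0.610923
T(1,1) = 0.419776 + (0.419776 − (-0.692970))/3 = 0.790691
T(2,1) = 0.610923 + (0.610923 − 0.419776)/3 = 0.674639
T(2,2) = 0.674639 + (0.674639 − 0.790691)/15 = 0.666902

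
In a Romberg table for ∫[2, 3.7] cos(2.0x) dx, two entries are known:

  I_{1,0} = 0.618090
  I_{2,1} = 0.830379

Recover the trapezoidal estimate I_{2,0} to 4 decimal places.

From I_{2,1} = (4·I_{2,0} − I_{1,0})/3, solve for I_{2,0}:
4·I_{2,0} = 3·0.830379 + 0.618090 = 3.109227
I_{2,0} = 0.777307

0.7773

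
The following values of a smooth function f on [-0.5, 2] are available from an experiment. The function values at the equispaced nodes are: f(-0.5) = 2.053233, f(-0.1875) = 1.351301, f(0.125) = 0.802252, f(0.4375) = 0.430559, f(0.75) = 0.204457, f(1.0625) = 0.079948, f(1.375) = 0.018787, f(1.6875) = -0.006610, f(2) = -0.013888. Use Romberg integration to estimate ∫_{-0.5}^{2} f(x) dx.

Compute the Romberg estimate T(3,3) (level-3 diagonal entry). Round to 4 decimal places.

1.1995

T(0,0) (trapezoid, 1 panel, h=2.5000): 2.549181
T(1,0) (trapezoid, 2 panels, h=1.2500): 1.530162
T(2,0) (trapezoid, 4 panels, h=0.6250): 1.278230
T(3,0) (trapezoid, 8 panels, h=0.3125): 1.218865
T(1,1) = 1.530162 + (1.530162 − 2.549181)/3 = 1.190489
T(2,1) = 1.278230 + (1.278230 − 1.530162)/3 = 1.194253
T(3,1) = 1.218865 + (1.218865 − 1.278230)/3 = 1.199077
T(2,2) = 1.194253 + (1.194253 − 1.190489)/15 = 1.194504
T(3,2) = 1.199077 + (1.199077 − 1.194253)/15 = 1.199399
T(3,3) = 1.199399 + (1.199399 − 1.194504)/63 = 1.199477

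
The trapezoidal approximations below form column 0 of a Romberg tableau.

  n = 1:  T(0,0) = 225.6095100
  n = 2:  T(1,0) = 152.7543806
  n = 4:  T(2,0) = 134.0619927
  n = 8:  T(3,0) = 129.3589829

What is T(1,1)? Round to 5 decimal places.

Richardson extrapolation on the trapezoidal column (denominator 4−1=3):
T(1,1) = 152.7543806 + (152.7543806 − 225.6095100)/3 = 128.4693375
(Column j=1 coincides with Simpson's rule on the same nodes.)

128.46934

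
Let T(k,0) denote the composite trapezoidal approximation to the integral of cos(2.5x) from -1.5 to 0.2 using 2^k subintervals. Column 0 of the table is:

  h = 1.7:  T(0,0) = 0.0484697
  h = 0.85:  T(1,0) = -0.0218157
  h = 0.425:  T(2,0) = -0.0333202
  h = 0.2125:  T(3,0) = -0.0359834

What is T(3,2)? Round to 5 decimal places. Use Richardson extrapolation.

-0.03685

Richardson extrapolation on the trapezoidal column (denominator 4−1=3):
T(2,1) = -0.0333202 + (-0.0333202 − (-0.0218157))/3 = -0.0371550
T(3,1) = (4·(-0.0359834) − (-0.0333202)) / 3 = -0.0368711
T(3,2) = (16·(-0.0368711) − (-0.0371550)) / 15 = -0.0368522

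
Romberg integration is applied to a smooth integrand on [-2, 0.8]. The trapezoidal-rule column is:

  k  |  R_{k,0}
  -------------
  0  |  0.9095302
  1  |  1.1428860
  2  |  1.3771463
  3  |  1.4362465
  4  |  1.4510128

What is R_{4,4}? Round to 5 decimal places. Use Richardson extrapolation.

Richardson extrapolation on the trapezoidal column (denominator 4−1=3):
R_{1,1} = (4·1.1428860 − 0.9095302) / 3 = 1.2206713
R_{2,1} = 1.3771463 + (1.3771463 − 1.1428860)/3 = 1.4552331
R_{3,1} = 1.4362465 + (1.4362465 − 1.3771463)/3 = 1.4559466
R_{4,1} = (4·1.4510128 − 1.4362465) / 3 = 1.4559349
R_{2,2} = 1.4552331 + (1.4552331 − 1.2206713)/15 = 1.4708706
R_{3,2} = 1.4559466 + (1.4559466 − 1.4552331)/15 = 1.4559942
R_{4,2} = 1.4559349 + (1.4559349 − 1.4559466)/15 = 1.4559341
R_{3,3} = 1.4559942 + (1.4559942 − 1.4708706)/63 = 1.4557581
R_{4,3} = 1.4559341 + (1.4559341 − 1.4559942)/63 = 1.4559331
R_{4,4} = 1.4559331 + (1.4559331 − 1.4557581)/255 = 1.4559338
(Column j=1 coincides with Simpson's rule on the same nodes.)

1.45593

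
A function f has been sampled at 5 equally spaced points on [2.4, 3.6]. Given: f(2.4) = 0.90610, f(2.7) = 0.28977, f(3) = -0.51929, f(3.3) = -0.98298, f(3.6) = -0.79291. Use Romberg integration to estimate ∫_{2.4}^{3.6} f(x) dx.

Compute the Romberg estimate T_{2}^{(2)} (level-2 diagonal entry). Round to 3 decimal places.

-0.368

T_{0}^{(0)} (trapezoid, 1 panel, h=1.2000): 0.06791
T_{1}^{(0)} (trapezoid, 2 panels, h=0.6000): -0.27762
T_{2}^{(0)} (trapezoid, 4 panels, h=0.3000): -0.34677
T_{1}^{(1)} = -0.27762 + (-0.27762 − 0.06791)/3 = -0.39280
T_{2}^{(1)} = -0.34677 + (-0.34677 − (-0.27762))/3 = -0.36982
T_{2}^{(2)} = -0.36982 + (-0.36982 − (-0.39280))/15 = -0.36829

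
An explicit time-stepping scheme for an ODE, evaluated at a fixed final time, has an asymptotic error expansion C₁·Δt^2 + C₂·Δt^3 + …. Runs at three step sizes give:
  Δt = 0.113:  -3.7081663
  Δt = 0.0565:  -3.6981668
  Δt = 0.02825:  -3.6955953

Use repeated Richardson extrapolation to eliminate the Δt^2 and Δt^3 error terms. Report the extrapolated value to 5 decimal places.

First eliminate the Δt^2 term (factor 2^2 = 4):
  B₁ = (4·(-3.6981668) − (-3.7081663))/3 = -3.6948336
  B₂ = (4·(-3.6955953) − (-3.6981668))/3 = -3.6947381
Then eliminate the Δt^3 term (factor 2^3 = 8):
  (8·(-3.6947381) − (-3.6948336))/7 = -3.6947245

-3.69472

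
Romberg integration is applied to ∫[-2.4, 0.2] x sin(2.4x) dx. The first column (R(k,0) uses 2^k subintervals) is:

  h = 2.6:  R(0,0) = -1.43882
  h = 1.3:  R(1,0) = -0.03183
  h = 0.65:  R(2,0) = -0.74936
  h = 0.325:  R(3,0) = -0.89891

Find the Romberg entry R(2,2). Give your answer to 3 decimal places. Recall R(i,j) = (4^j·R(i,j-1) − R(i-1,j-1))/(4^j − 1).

-1.084

Richardson extrapolation on the trapezoidal column (denominator 4−1=3):
R(1,1) = (4·(-0.03183) − (-1.43882)) / 3 = 0.43717
R(2,1) = -0.74936 + (-0.74936 − (-0.03183))/3 = -0.98854
R(2,2) = -0.98854 + (-0.98854 − 0.43717)/15 = -1.08359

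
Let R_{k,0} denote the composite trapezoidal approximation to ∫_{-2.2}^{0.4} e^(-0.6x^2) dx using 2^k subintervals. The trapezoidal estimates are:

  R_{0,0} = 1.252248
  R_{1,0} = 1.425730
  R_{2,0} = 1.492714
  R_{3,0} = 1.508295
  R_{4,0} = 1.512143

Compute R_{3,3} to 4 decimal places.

1.5133

Richardson extrapolation on the trapezoidal column (denominator 4−1=3):
R_{1,1} = (4·1.425730 − 1.252248) / 3 = 1.483557
R_{2,1} = (4·1.492714 − 1.425730) / 3 = 1.515042
R_{3,1} = 1.508295 + (1.508295 − 1.492714)/3 = 1.513489
R_{2,2} = (16·1.515042 − 1.483557) / 15 = 1.517141
R_{3,2} = (16·1.513489 − 1.515042) / 15 = 1.513385
R_{3,3} = (64·1.513385 − 1.517141) / 63 = 1.513325
(Column j=1 coincides with Simpson's rule on the same nodes.)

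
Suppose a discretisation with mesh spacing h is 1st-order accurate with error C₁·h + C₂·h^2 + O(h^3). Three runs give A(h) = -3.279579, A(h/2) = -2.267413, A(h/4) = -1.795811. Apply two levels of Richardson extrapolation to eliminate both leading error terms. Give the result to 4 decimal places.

First eliminate the h term (factor 2^1 = 2):
  B₁ = (2·(-2.267413) − (-3.279579))/1 = -1.255247
  B₂ = (2·(-1.795811) − (-2.267413))/1 = -1.324209
Then eliminate the h^2 term (factor 2^2 = 4):
  (4·(-1.324209) − (-1.255247))/3 = -1.347196

-1.3472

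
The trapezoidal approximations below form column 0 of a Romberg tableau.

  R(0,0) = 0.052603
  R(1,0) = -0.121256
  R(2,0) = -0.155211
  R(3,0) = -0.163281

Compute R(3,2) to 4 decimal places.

Richardson extrapolation on the trapezoidal column (denominator 4−1=3):
R(2,1) = (4·(-0.155211) − (-0.121256)) / 3 = -0.166529
R(3,1) = -0.163281 + (-0.163281 − (-0.155211))/3 = -0.165971
R(3,2) = (16·(-0.165971) − (-0.166529)) / 15 = -0.165934
(Column j=1 coincides with Simpson's rule on the same nodes.)

-0.1659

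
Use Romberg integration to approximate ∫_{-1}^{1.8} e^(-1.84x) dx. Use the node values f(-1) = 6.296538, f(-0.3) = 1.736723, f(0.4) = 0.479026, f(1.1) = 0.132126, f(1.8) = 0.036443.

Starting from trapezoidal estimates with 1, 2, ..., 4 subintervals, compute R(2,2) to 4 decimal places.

R(0,0) (trapezoid, 1 panel, h=2.8000): 8.866173
R(1,0) (trapezoid, 2 panels, h=1.4000): 5.103723
R(2,0) (trapezoid, 4 panels, h=0.7000): 3.860056
R(1,1) = 5.103723 + (5.103723 − 8.866173)/3 = 3.849573
R(2,1) = 3.860056 + (3.860056 − 5.103723)/3 = 3.445500
R(2,2) = 3.445500 + (3.445500 − 3.849573)/15 = 3.418562

3.4186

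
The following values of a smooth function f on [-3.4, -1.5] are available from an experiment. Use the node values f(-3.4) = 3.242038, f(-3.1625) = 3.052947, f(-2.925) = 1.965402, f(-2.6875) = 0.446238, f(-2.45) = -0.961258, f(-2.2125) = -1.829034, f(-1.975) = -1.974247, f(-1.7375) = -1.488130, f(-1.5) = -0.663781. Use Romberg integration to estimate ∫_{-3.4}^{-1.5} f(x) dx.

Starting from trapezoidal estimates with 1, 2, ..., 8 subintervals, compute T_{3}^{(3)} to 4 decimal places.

T_{0}^{(0)} (trapezoid, 1 panel, h=1.9000): 2.449344
T_{1}^{(0)} (trapezoid, 2 panels, h=0.9500): 0.311477
T_{2}^{(0)} (trapezoid, 4 panels, h=0.4750): 0.151537
T_{3}^{(0)} (trapezoid, 8 panels, h=0.2375): 0.118999
T_{1}^{(1)} = 0.311477 + (0.311477 − 2.449344)/3 = -0.401145
T_{2}^{(1)} = 0.151537 + (0.151537 − 0.311477)/3 = 0.098224
T_{3}^{(1)} = 0.118999 + (0.118999 − 0.151537)/3 = 0.108153
T_{2}^{(2)} = 0.098224 + (0.098224 − (-0.401145))/15 = 0.131515
T_{3}^{(2)} = 0.108153 + (0.108153 − 0.098224)/15 = 0.108815
T_{3}^{(3)} = 0.108815 + (0.108815 − 0.131515)/63 = 0.108455

0.1085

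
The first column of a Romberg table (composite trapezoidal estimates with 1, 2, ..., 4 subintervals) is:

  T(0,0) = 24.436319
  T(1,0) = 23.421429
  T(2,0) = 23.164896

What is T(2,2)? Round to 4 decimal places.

23.0791

Richardson extrapolation on the trapezoidal column (denominator 4−1=3):
T(1,1) = 23.421429 + (23.421429 − 24.436319)/3 = 23.083132
T(2,1) = (4·23.164896 − 23.421429) / 3 = 23.079385
T(2,2) = 23.079385 + (23.079385 − 23.083132)/15 = 23.079135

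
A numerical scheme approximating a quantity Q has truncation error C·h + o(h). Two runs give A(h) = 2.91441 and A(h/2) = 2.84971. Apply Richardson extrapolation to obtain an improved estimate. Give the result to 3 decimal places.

The leading error scales as h; refining by a factor of 2 reduces it by 2^1 = 2.
Extrapolated value = (2·A(h/2) − A(h)) / (2 − 1)
= (2·2.84971 − 2.91441) / 1
= 2.78501 / 1 = 2.78501

2.785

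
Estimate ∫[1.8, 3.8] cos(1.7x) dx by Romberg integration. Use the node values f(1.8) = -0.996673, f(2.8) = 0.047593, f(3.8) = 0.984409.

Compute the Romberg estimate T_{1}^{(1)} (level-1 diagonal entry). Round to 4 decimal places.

T_{0}^{(0)} (trapezoid, 1 panel, h=2.0000): -0.012264
T_{1}^{(0)} (trapezoid, 2 panels, h=1.0000): 0.041461
T_{1}^{(1)} = 0.041461 + (0.041461 − (-0.012264))/3 = 0.059369

0.0594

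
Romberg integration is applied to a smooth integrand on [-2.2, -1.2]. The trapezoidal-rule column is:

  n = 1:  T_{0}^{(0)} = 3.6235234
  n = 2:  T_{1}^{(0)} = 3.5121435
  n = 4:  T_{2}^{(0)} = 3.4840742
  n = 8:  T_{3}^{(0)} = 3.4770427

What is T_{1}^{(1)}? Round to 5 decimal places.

Richardson extrapolation on the trapezoidal column (denominator 4−1=3):
T_{1}^{(1)} = (4·3.5121435 − 3.6235234) / 3 = 3.4750169
(Column j=1 coincides with Simpson's rule on the same nodes.)

3.47502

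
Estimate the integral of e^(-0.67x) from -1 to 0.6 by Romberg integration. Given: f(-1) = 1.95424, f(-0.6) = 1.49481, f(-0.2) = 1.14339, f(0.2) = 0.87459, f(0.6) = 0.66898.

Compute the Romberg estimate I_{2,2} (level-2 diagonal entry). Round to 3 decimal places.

1.918

I_{0,0} (trapezoid, 1 panel, h=1.6000): 2.09858
I_{1,0} (trapezoid, 2 panels, h=0.8000): 1.96400
I_{2,0} (trapezoid, 4 panels, h=0.4000): 1.92976
I_{1,1} = 1.96400 + (1.96400 − 2.09858)/3 = 1.91914
I_{2,1} = 1.92976 + (1.92976 − 1.96400)/3 = 1.91835
I_{2,2} = 1.91835 + (1.91835 − 1.91914)/15 = 1.91830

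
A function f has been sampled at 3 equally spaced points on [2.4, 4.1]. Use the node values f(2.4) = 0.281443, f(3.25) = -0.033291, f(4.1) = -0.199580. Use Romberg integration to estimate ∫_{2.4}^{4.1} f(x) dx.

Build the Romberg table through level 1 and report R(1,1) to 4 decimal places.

-0.0145

R(0,0) (trapezoid, 1 panel, h=1.7000): 0.069584
R(1,0) (trapezoid, 2 panels, h=0.8500): 0.006494
R(1,1) = 0.006494 + (0.006494 − 0.069584)/3 = -0.014536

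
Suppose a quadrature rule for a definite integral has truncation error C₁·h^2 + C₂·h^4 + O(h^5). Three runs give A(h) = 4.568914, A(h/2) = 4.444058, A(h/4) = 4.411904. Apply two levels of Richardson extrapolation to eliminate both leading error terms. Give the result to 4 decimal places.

First eliminate the h^2 term (factor 2^2 = 4):
  B₁ = (4·4.444058 − 4.568914)/3 = 4.402439
  B₂ = (4·4.411904 − 4.444058)/3 = 4.401186
Then eliminate the h^4 term (factor 2^4 = 16):
  (16·4.401186 − 4.402439)/15 = 4.401102

4.4011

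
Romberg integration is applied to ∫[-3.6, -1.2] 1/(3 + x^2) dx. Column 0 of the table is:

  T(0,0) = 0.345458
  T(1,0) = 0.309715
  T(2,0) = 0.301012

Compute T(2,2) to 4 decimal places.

Richardson extrapolation on the trapezoidal column (denominator 4−1=3):
T(1,1) = (4·0.309715 − 0.345458) / 3 = 0.297801
T(2,1) = (4·0.301012 − 0.309715) / 3 = 0.298111
T(2,2) = 0.298111 + (0.298111 − 0.297801)/15 = 0.298132

0.2981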